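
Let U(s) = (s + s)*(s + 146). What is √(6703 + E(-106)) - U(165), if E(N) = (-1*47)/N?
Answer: -102630 + √75319890/106 ≈ -1.0255e+5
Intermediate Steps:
E(N) = -47/N
U(s) = 2*s*(146 + s) (U(s) = (2*s)*(146 + s) = 2*s*(146 + s))
√(6703 + E(-106)) - U(165) = √(6703 - 47/(-106)) - 2*165*(146 + 165) = √(6703 - 47*(-1/106)) - 2*165*311 = √(6703 + 47/106) - 1*102630 = √(710565/106) - 102630 = √75319890/106 - 102630 = -102630 + √75319890/106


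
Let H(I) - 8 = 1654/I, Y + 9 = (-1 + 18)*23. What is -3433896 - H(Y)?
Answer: -655876491/191 ≈ -3.4339e+6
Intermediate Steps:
Y = 382 (Y = -9 + (-1 + 18)*23 = -9 + 17*23 = -9 + 391 = 382)
H(I) = 8 + 1654/I
-3433896 - H(Y) = -3433896 - (8 + 1654/382) = -3433896 - (8 + 1654*(1/382)) = -3433896 - (8 + 827/191) = -3433896 - 1*2355/191 = -3433896 - 2355/191 = -655876491/191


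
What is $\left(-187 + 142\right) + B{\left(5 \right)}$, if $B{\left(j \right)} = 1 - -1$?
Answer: $-43$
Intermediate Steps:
$B{\left(j \right)} = 2$ ($B{\left(j \right)} = 1 + 1 = 2$)
$\left(-187 + 142\right) + B{\left(5 \right)} = \left(-187 + 142\right) + 2 = -45 + 2 = -43$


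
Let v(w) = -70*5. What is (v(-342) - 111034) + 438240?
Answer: 326856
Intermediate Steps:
v(w) = -350
(v(-342) - 111034) + 438240 = (-350 - 111034) + 438240 = -111384 + 438240 = 326856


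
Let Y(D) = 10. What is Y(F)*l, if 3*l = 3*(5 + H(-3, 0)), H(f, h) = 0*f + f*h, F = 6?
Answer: 50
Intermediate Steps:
H(f, h) = f*h (H(f, h) = 0 + f*h = f*h)
l = 5 (l = (3*(5 - 3*0))/3 = (3*(5 + 0))/3 = (3*5)/3 = (⅓)*15 = 5)
Y(F)*l = 10*5 = 50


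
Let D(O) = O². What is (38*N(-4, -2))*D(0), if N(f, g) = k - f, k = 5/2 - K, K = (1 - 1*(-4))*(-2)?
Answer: 0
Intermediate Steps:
K = -10 (K = (1 + 4)*(-2) = 5*(-2) = -10)
k = 25/2 (k = 5/2 - 1*(-10) = 5*(½) + 10 = 5/2 + 10 = 25/2 ≈ 12.500)
N(f, g) = 25/2 - f
(38*N(-4, -2))*D(0) = (38*(25/2 - 1*(-4)))*0² = (38*(25/2 + 4))*0 = (38*(33/2))*0 = 627*0 = 0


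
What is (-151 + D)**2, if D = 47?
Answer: 10816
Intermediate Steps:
(-151 + D)**2 = (-151 + 47)**2 = (-104)**2 = 10816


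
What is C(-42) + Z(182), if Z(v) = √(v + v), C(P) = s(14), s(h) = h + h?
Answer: 28 + 2*√91 ≈ 47.079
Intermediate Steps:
s(h) = 2*h
C(P) = 28 (C(P) = 2*14 = 28)
Z(v) = √2*√v (Z(v) = √(2*v) = √2*√v)
C(-42) + Z(182) = 28 + √2*√182 = 28 + 2*√91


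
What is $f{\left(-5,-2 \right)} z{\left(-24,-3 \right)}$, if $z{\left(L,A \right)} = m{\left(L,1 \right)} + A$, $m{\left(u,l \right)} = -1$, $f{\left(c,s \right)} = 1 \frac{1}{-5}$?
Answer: $\frac{4}{5} \approx 0.8$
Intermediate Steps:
$f{\left(c,s \right)} = - \frac{1}{5}$ ($f{\left(c,s \right)} = 1 \left(- \frac{1}{5}\right) = - \frac{1}{5}$)
$z{\left(L,A \right)} = -1 + A$
$f{\left(-5,-2 \right)} z{\left(-24,-3 \right)} = - \frac{-1 - 3}{5} = \left(- \frac{1}{5}\right) \left(-4\right) = \frac{4}{5}$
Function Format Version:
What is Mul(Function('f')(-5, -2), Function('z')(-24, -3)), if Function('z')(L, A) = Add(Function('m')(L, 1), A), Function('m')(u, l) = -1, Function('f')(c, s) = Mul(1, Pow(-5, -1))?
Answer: Rational(4, 5) ≈ 0.80000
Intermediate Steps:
Function('f')(c, s) = Rational(-1, 5) (Function('f')(c, s) = Mul(1, Rational(-1, 5)) = Rational(-1, 5))
Function('z')(L, A) = Add(-1, A)
Mul(Function('f')(-5, -2), Function('z')(-24, -3)) = Mul(Rational(-1, 5), Add(-1, -3)) = Mul(Rational(-1, 5), -4) = Rational(4, 5)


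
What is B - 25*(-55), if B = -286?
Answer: 1089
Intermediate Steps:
B - 25*(-55) = -286 - 25*(-55) = -286 + 1375 = 1089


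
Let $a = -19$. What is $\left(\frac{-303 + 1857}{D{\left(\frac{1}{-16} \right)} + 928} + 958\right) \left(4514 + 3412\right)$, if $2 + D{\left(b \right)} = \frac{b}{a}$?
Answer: $\frac{101963916036}{13405} \approx 7.6064 \cdot 10^{6}$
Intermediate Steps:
$D{\left(b \right)} = -2 - \frac{b}{19}$ ($D{\left(b \right)} = -2 + \frac{b}{-19} = -2 + b \left(- \frac{1}{19}\right) = -2 - \frac{b}{19}$)
$\left(\frac{-303 + 1857}{D{\left(\frac{1}{-16} \right)} + 928} + 958\right) \left(4514 + 3412\right) = \left(\frac{-303 + 1857}{\left(-2 - \frac{1}{19 \left(-16\right)}\right) + 928} + 958\right) \left(4514 + 3412\right) = \left(\frac{1554}{\left(-2 - - \frac{1}{304}\right) + 928} + 958\right) 7926 = \left(\frac{1554}{\left(-2 + \frac{1}{304}\right) + 928} + 958\right) 7926 = \left(\frac{1554}{- \frac{607}{304} + 928} + 958\right) 7926 = \left(\frac{1554}{\frac{281505}{304}} + 958\right) 7926 = \left(1554 \cdot \frac{304}{281505} + 958\right) 7926 = \left(\frac{22496}{13405} + 958\right) 7926 = \frac{12864486}{13405} \cdot 7926 = \frac{101963916036}{13405}$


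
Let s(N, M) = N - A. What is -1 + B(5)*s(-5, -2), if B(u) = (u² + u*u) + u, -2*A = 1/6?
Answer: -3257/12 ≈ -271.42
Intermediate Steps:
A = -1/12 (A = -½/6 = -½*⅙ = -1/12 ≈ -0.083333)
B(u) = u + 2*u² (B(u) = (u² + u²) + u = 2*u² + u = u + 2*u²)
s(N, M) = 1/12 + N (s(N, M) = N - 1*(-1/12) = N + 1/12 = 1/12 + N)
-1 + B(5)*s(-5, -2) = -1 + (5*(1 + 2*5))*(1/12 - 5) = -1 + (5*(1 + 10))*(-59/12) = -1 + (5*11)*(-59/12) = -1 + 55*(-59/12) = -1 - 3245/12 = -3257/12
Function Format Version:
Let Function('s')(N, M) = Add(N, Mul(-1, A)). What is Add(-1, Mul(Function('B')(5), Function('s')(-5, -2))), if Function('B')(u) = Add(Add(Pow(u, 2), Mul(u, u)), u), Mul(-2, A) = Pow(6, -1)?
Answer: Rational(-3257, 12) ≈ -271.42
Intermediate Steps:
A = Rational(-1, 12) (A = Mul(Rational(-1, 2), Pow(6, -1)) = Mul(Rational(-1, 2), Rational(1, 6)) = Rational(-1, 12) ≈ -0.083333)
Function('B')(u) = Add(u, Mul(2, Pow(u, 2))) (Function('B')(u) = Add(Add(Pow(u, 2), Pow(u, 2)), u) = Add(Mul(2, Pow(u, 2)), u) = Add(u, Mul(2, Pow(u, 2))))
Function('s')(N, M) = Add(Rational(1, 12), N) (Function('s')(N, M) = Add(N, Mul(-1, Rational(-1, 12))) = Add(N, Rational(1, 12)) = Add(Rational(1, 12), N))
Add(-1, Mul(Function('B')(5), Function('s')(-5, -2))) = Add(-1, Mul(Mul(5, Add(1, Mul(2, 5))), Add(Rational(1, 12), -5))) = Add(-1, Mul(Mul(5, Add(1, 10)), Rational(-59, 12))) = Add(-1, Mul(Mul(5, 11), Rational(-59, 12))) = Add(-1, Mul(55, Rational(-59, 12))) = Add(-1, Rational(-3245, 12)) = Rational(-3257, 12)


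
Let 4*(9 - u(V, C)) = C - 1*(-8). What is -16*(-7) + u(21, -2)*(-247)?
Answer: -3481/2 ≈ -1740.5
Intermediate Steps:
u(V, C) = 7 - C/4 (u(V, C) = 9 - (C - 1*(-8))/4 = 9 - (C + 8)/4 = 9 - (8 + C)/4 = 9 + (-2 - C/4) = 7 - C/4)
-16*(-7) + u(21, -2)*(-247) = -16*(-7) + (7 - ¼*(-2))*(-247) = 112 + (7 + ½)*(-247) = 112 + (15/2)*(-247) = 112 - 3705/2 = -3481/2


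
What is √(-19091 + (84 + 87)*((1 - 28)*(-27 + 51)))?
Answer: 7*I*√2651 ≈ 360.42*I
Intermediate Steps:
√(-19091 + (84 + 87)*((1 - 28)*(-27 + 51))) = √(-19091 + 171*(-27*24)) = √(-19091 + 171*(-648)) = √(-19091 - 110808) = √(-129899) = 7*I*√2651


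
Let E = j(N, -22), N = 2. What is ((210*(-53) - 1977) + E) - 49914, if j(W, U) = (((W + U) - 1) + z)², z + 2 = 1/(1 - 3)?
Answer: -249875/4 ≈ -62469.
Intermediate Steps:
z = -5/2 (z = -2 + 1/(1 - 3) = -2 + 1/(-2) = -2 - ½ = -5/2 ≈ -2.5000)
j(W, U) = (-7/2 + U + W)² (j(W, U) = (((W + U) - 1) - 5/2)² = (((U + W) - 1) - 5/2)² = ((-1 + U + W) - 5/2)² = (-7/2 + U + W)²)
E = 2209/4 (E = (-7 + 2*(-22) + 2*2)²/4 = (-7 - 44 + 4)²/4 = (¼)*(-47)² = (¼)*2209 = 2209/4 ≈ 552.25)
((210*(-53) - 1977) + E) - 49914 = ((210*(-53) - 1977) + 2209/4) - 49914 = ((-11130 - 1977) + 2209/4) - 49914 = (-13107 + 2209/4) - 49914 = -50219/4 - 49914 = -249875/4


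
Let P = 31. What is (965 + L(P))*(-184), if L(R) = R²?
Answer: -354384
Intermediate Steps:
(965 + L(P))*(-184) = (965 + 31²)*(-184) = (965 + 961)*(-184) = 1926*(-184) = -354384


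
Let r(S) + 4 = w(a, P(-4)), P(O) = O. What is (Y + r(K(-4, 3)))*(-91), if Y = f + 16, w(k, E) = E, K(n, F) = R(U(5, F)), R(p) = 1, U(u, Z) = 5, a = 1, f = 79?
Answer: -7917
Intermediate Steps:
K(n, F) = 1
r(S) = -8 (r(S) = -4 - 4 = -8)
Y = 95 (Y = 79 + 16 = 95)
(Y + r(K(-4, 3)))*(-91) = (95 - 8)*(-91) = 87*(-91) = -7917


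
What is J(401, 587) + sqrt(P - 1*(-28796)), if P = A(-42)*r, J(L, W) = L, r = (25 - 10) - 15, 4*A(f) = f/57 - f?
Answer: 401 + 2*sqrt(7199) ≈ 570.69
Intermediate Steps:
A(f) = -14*f/57 (A(f) = (f/57 - f)/4 = (-56*f/57)/4 = -14*f/57)
r = 0 (r = 15 - 15 = 0)
P = 0 (P = -14/57*(-42)*0 = (196/19)*0 = 0)
J(401, 587) + sqrt(P - 1*(-28796)) = 401 + sqrt(0 - 1*(-28796)) = 401 + sqrt(0 + 28796) = 401 + sqrt(28796) = 401 + 2*sqrt(7199)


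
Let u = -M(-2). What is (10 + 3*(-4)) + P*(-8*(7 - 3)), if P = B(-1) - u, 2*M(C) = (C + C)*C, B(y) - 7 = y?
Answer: -322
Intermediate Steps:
B(y) = 7 + y
M(C) = C**2 (M(C) = ((C + C)*C)/2 = ((2*C)*C)/2 = (2*C**2)/2 = C**2)
u = -4 (u = -1*(-2)**2 = -1*4 = -4)
P = 10 (P = (7 - 1) - 1*(-4) = 6 + 4 = 10)
(10 + 3*(-4)) + P*(-8*(7 - 3)) = (10 + 3*(-4)) + 10*(-8*(7 - 3)) = (10 - 12) + 10*(-8*4) = -2 + 10*(-32) = -2 - 320 = -322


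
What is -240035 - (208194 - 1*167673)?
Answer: -280556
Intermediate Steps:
-240035 - (208194 - 1*167673) = -240035 - (208194 - 167673) = -240035 - 1*40521 = -240035 - 40521 = -280556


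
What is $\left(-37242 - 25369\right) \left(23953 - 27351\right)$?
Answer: $212752178$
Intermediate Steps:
$\left(-37242 - 25369\right) \left(23953 - 27351\right) = \left(-62611\right) \left(-3398\right) = 212752178$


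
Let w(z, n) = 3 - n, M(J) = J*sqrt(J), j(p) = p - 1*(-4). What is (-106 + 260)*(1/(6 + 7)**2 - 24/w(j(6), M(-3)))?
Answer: -51898/169 + 308*I*sqrt(3) ≈ -307.09 + 533.47*I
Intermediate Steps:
j(p) = 4 + p (j(p) = p + 4 = 4 + p)
M(J) = J**(3/2)
(-106 + 260)*(1/(6 + 7)**2 - 24/w(j(6), M(-3))) = (-106 + 260)*(1/(6 + 7)**2 - 24/(3 - (-3)**(3/2))) = 154*(1/13**2 - 24/(3 - (-3)*I*sqrt(3))) = 154*(1/169 - 24/(3 + 3*I*sqrt(3))) = 154/169 - 3696/(3 + 3*I*sqrt(3))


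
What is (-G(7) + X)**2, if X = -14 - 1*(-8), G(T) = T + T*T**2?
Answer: 126736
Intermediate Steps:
G(T) = T + T**3
X = -6 (X = -14 + 8 = -6)
(-G(7) + X)**2 = (-(7 + 7**3) - 6)**2 = (-(7 + 343) - 6)**2 = (-1*350 - 6)**2 = (-350 - 6)**2 = (-356)**2 = 126736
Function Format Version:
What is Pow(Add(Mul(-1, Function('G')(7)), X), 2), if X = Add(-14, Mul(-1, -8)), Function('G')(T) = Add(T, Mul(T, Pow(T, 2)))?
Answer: 126736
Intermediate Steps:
Function('G')(T) = Add(T, Pow(T, 3))
X = -6 (X = Add(-14, 8) = -6)
Pow(Add(Mul(-1, Function('G')(7)), X), 2) = Pow(Add(Mul(-1, Add(7, Pow(7, 3))), -6), 2) = Pow(Add(Mul(-1, Add(7, 343)), -6), 2) = Pow(Add(Mul(-1, 350), -6), 2) = Pow(Add(-350, -6), 2) = Pow(-356, 2) = 126736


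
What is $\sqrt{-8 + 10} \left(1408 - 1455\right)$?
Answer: $- 47 \sqrt{2} \approx -66.468$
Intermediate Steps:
$\sqrt{-8 + 10} \left(1408 - 1455\right) = \sqrt{2} \left(-47\right) = - 47 \sqrt{2}$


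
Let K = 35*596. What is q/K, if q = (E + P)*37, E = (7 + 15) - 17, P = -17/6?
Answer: 481/125160 ≈ 0.0038431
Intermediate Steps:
P = -17/6 (P = -17*⅙ = -17/6 ≈ -2.8333)
E = 5 (E = 22 - 17 = 5)
K = 20860
q = 481/6 (q = (5 - 17/6)*37 = (13/6)*37 = 481/6 ≈ 80.167)
q/K = (481/6)/20860 = (481/6)*(1/20860) = 481/125160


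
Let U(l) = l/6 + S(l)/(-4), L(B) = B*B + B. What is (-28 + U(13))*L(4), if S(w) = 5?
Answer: -1625/3 ≈ -541.67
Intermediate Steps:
L(B) = B + B**2 (L(B) = B**2 + B = B + B**2)
U(l) = -5/4 + l/6 (U(l) = l/6 + 5/(-4) = l*(1/6) + 5*(-1/4) = l/6 - 5/4 = -5/4 + l/6)
(-28 + U(13))*L(4) = (-28 + (-5/4 + (1/6)*13))*(4*(1 + 4)) = (-28 + (-5/4 + 13/6))*(4*5) = (-28 + 11/12)*20 = -325/12*20 = -1625/3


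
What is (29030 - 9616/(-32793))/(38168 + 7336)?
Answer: 475995203/746106336 ≈ 0.63797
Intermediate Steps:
(29030 - 9616/(-32793))/(38168 + 7336) = (29030 - 9616*(-1/32793))/45504 = (29030 + 9616/32793)*(1/45504) = (951990406/32793)*(1/45504) = 475995203/746106336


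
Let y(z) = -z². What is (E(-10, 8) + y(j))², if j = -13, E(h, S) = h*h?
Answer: 4761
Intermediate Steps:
E(h, S) = h²
(E(-10, 8) + y(j))² = ((-10)² - 1*(-13)²)² = (100 - 1*169)² = (100 - 169)² = (-69)² = 4761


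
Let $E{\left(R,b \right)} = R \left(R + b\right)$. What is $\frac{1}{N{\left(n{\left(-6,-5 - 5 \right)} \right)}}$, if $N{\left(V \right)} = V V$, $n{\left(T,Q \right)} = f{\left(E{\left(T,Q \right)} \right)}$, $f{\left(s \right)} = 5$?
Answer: $\frac{1}{25} \approx 0.04$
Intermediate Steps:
$n{\left(T,Q \right)} = 5$
$N{\left(V \right)} = V^{2}$
$\frac{1}{N{\left(n{\left(-6,-5 - 5 \right)} \right)}} = \frac{1}{5^{2}} = \frac{1}{25}$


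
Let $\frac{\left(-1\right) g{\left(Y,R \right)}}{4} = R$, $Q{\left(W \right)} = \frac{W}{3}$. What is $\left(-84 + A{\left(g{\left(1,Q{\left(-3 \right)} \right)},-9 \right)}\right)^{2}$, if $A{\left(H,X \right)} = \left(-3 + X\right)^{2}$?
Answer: $3600$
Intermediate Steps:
$Q{\left(W \right)} = \frac{W}{3}$ ($Q{\left(W \right)} = W \frac{1}{3} = \frac{W}{3}$)
$g{\left(Y,R \right)} = - 4 R$
$\left(-84 + A{\left(g{\left(1,Q{\left(-3 \right)} \right)},-9 \right)}\right)^{2} = \left(-84 + \left(-3 - 9\right)^{2}\right)^{2} = \left(-84 + \left(-12\right)^{2}\right)^{2} = \left(-84 + 144\right)^{2} = 60^{2} = 3600$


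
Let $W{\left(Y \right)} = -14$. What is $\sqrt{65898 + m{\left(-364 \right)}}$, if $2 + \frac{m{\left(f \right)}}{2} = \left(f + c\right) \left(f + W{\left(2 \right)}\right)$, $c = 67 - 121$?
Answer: $\sqrt{381902} \approx 617.98$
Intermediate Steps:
$c = -54$ ($c = 67 - 121 = -54$)
$m{\left(f \right)} = -4 + 2 \left(-54 + f\right) \left(-14 + f\right)$ ($m{\left(f \right)} = -4 + 2 \left(f - 54\right) \left(f - 14\right) = -4 + 2 \left(-54 + f\right) \left(-14 + f\right)$)
$\sqrt{65898 + m{\left(-364 \right)}} = \sqrt{65898 + \left(1508 - -49504 + 2 \left(-364\right)^{2}\right)} = \sqrt{65898 + \left(1508 + 49504 + 2 \cdot 132496\right)} = \sqrt{65898 + \left(1508 + 49504 + 264992\right)} = \sqrt{65898 + 316004} = \sqrt{381902}$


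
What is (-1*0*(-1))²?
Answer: 0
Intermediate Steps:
(-1*0*(-1))² = (0*(-1))² = 0² = 0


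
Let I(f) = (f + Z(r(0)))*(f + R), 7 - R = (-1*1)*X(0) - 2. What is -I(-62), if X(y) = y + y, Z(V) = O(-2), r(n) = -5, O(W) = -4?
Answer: -3498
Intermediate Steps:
Z(V) = -4
X(y) = 2*y
R = 9 (R = 7 - ((-1*1)*(2*0) - 2) = 7 - (-1*0 - 2) = 7 - (0 - 2) = 7 - 1*(-2) = 7 + 2 = 9)
I(f) = (-4 + f)*(9 + f) (I(f) = (f - 4)*(f + 9) = (-4 + f)*(9 + f))
-I(-62) = -(-36 + (-62)² + 5*(-62)) = -(-36 + 3844 - 310) = -1*3498 = -3498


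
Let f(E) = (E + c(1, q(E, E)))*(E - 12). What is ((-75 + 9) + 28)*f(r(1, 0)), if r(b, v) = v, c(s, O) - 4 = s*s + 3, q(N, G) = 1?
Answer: 3648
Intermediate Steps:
c(s, O) = 7 + s**2 (c(s, O) = 4 + (s*s + 3) = 4 + (s**2 + 3) = 4 + (3 + s**2) = 7 + s**2)
f(E) = (-12 + E)*(8 + E) (f(E) = (E + (7 + 1**2))*(E - 12) = (E + (7 + 1))*(-12 + E) = (E + 8)*(-12 + E) = (8 + E)*(-12 + E) = (-12 + E)*(8 + E))
((-75 + 9) + 28)*f(r(1, 0)) = ((-75 + 9) + 28)*(-96 + 0**2 - 4*0) = (-66 + 28)*(-96 + 0 + 0) = -38*(-96) = 3648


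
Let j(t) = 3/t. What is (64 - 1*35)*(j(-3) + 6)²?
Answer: 725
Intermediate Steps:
(64 - 1*35)*(j(-3) + 6)² = (64 - 1*35)*(3/(-3) + 6)² = (64 - 35)*(3*(-⅓) + 6)² = 29*(-1 + 6)² = 29*5² = 29*25 = 725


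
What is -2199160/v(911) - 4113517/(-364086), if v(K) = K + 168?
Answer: -796244882917/392848794 ≈ -2026.8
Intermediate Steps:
v(K) = 168 + K
-2199160/v(911) - 4113517/(-364086) = -2199160/(168 + 911) - 4113517/(-364086) = -2199160/1079 - 4113517*(-1/364086) = -2199160*1/1079 + 4113517/364086 = -2199160/1079 + 4113517/364086 = -796244882917/392848794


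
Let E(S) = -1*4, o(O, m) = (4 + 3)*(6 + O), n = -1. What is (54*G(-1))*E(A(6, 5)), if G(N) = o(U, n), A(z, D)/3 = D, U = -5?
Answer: -1512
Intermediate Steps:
o(O, m) = 42 + 7*O (o(O, m) = 7*(6 + O) = 42 + 7*O)
A(z, D) = 3*D
E(S) = -4
G(N) = 7 (G(N) = 42 + 7*(-5) = 42 - 35 = 7)
(54*G(-1))*E(A(6, 5)) = (54*7)*(-4) = 378*(-4) = -1512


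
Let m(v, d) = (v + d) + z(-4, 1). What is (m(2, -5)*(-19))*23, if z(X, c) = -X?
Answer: -437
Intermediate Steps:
m(v, d) = 4 + d + v (m(v, d) = (v + d) - 1*(-4) = (d + v) + 4 = 4 + d + v)
(m(2, -5)*(-19))*23 = ((4 - 5 + 2)*(-19))*23 = (1*(-19))*23 = -19*23 = -437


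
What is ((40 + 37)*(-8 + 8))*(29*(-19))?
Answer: 0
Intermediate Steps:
((40 + 37)*(-8 + 8))*(29*(-19)) = (77*0)*(-551) = 0*(-551) = 0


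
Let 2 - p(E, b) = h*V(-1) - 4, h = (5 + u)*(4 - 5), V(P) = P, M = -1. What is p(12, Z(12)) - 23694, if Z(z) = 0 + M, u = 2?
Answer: -23695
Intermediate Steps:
h = -7 (h = (5 + 2)*(4 - 5) = 7*(-1) = -7)
Z(z) = -1 (Z(z) = 0 - 1 = -1)
p(E, b) = -1 (p(E, b) = 2 - (-7*(-1) - 4) = 2 - (7 - 4) = 2 - 1*3 = 2 - 3 = -1)
p(12, Z(12)) - 23694 = -1 - 23694 = -23695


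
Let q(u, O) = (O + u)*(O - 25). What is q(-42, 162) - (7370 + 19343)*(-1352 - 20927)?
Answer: 595155367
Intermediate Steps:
q(u, O) = (-25 + O)*(O + u) (q(u, O) = (O + u)*(-25 + O) = (-25 + O)*(O + u))
q(-42, 162) - (7370 + 19343)*(-1352 - 20927) = (162² - 25*162 - 25*(-42) + 162*(-42)) - (7370 + 19343)*(-1352 - 20927) = (26244 - 4050 + 1050 - 6804) - 26713*(-22279) = 16440 - 1*(-595138927) = 16440 + 595138927 = 595155367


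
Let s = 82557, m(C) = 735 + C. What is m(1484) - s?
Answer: -80338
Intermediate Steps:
m(1484) - s = (735 + 1484) - 1*82557 = 2219 - 82557 = -80338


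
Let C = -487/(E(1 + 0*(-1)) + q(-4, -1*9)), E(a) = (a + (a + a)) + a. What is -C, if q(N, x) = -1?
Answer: 487/3 ≈ 162.33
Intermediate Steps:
E(a) = 4*a (E(a) = (a + 2*a) + a = 3*a + a = 4*a)
C = -487/3 (C = -487/(4*(1 + 0*(-1)) - 1) = -487/(4*(1 + 0) - 1) = -487/(4*1 - 1) = -487/(4 - 1) = -487/3 ≈ -162.33)
-C = -1*(-487/3) = 487/3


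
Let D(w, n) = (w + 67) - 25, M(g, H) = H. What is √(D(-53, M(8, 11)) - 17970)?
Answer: I*√17981 ≈ 134.09*I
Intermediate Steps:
D(w, n) = 42 + w (D(w, n) = (67 + w) - 25 = 42 + w)
√(D(-53, M(8, 11)) - 17970) = √((42 - 53) - 17970) = √(-11 - 17970) = √(-17981) = I*√17981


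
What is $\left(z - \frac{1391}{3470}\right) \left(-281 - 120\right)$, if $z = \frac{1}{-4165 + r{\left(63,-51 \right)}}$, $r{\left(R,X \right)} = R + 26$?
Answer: $\frac{1137473793}{7071860} \approx 160.84$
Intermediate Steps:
$r{\left(R,X \right)} = 26 + R$
$z = - \frac{1}{4076}$ ($z = \frac{1}{-4165 + \left(26 + 63\right)} = \frac{1}{-4165 + 89} = \frac{1}{-4076} = - \frac{1}{4076} \approx -0.00024534$)
$\left(z - \frac{1391}{3470}\right) \left(-281 - 120\right) = \left(- \frac{1}{4076} - \frac{1391}{3470}\right) \left(-281 - 120\right) = \left(- \frac{1}{4076} - \frac{1391}{3470}\right) \left(-401\right) = \left(- \frac{2836593}{7071860}\right) \left(-401\right) = \frac{1137473793}{7071860}$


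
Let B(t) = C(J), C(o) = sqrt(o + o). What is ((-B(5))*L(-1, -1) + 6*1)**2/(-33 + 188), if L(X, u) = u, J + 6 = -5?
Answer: (6 + I*sqrt(22))**2/155 ≈ 0.090323 + 0.36313*I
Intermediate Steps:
J = -11 (J = -6 - 5 = -11)
C(o) = sqrt(2)*sqrt(o) (C(o) = sqrt(2*o) = sqrt(2)*sqrt(o))
B(t) = I*sqrt(22) (B(t) = sqrt(2)*sqrt(-11) = sqrt(2)*(I*sqrt(11)) = I*sqrt(22))
((-B(5))*L(-1, -1) + 6*1)**2/(-33 + 188) = (-I*sqrt(22)*(-1) + 6*1)**2/(-33 + 188) = (-I*sqrt(22)*(-1) + 6)**2/155 = (I*sqrt(22) + 6)**2*(1/155) = (6 + I*sqrt(22))**2*(1/155) = (6 + I*sqrt(22))**2/155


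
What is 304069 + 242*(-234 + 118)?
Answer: 275997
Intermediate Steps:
304069 + 242*(-234 + 118) = 304069 + 242*(-116) = 304069 - 28072 = 275997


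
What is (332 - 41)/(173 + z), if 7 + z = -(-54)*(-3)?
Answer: 291/4 ≈ 72.750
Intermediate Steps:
z = -169 (z = -7 - (-54)*(-3) = -7 - 1*162 = -7 - 162 = -169)
(332 - 41)/(173 + z) = (332 - 41)/(173 - 169) = 291/4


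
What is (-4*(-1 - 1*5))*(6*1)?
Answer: 144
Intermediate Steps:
(-4*(-1 - 1*5))*(6*1) = -4*(-1 - 5)*6 = -4*(-6)*6 = 24*6 = 144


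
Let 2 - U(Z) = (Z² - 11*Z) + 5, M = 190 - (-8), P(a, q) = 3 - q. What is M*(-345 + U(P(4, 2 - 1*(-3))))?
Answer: -74052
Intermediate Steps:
M = 198 (M = 190 - 1*(-8) = 190 + 8 = 198)
U(Z) = -3 - Z² + 11*Z (U(Z) = 2 - ((Z² - 11*Z) + 5) = 2 - (5 + Z² - 11*Z) = 2 + (-5 - Z² + 11*Z) = -3 - Z² + 11*Z)
M*(-345 + U(P(4, 2 - 1*(-3)))) = 198*(-345 + (-3 - (3 - (2 - 1*(-3)))² + 11*(3 - (2 - 1*(-3))))) = 198*(-345 + (-3 - (3 - (2 + 3))² + 11*(3 - (2 + 3)))) = 198*(-345 + (-3 - (3 - 1*5)² + 11*(3 - 1*5))) = 198*(-345 + (-3 - (3 - 5)² + 11*(3 - 5))) = 198*(-345 + (-3 - 1*(-2)² + 11*(-2))) = 198*(-345 + (-3 - 1*4 - 22)) = 198*(-345 + (-3 - 4 - 22)) = 198*(-345 - 29) = 198*(-374) = -74052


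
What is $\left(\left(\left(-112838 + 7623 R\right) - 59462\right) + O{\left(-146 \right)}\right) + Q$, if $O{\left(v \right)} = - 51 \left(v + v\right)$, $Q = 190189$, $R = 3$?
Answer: $55650$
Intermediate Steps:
$O{\left(v \right)} = - 102 v$ ($O{\left(v \right)} = - 51 \cdot 2 v = - 102 v$)
$\left(\left(\left(-112838 + 7623 R\right) - 59462\right) + O{\left(-146 \right)}\right) + Q = \left(\left(\left(-112838 + 7623 \cdot 3\right) - 59462\right) - -14892\right) + 190189 = \left(\left(\left(-112838 + 22869\right) - 59462\right) + 14892\right) + 190189 = \left(\left(-89969 - 59462\right) + 14892\right) + 190189 = \left(-149431 + 14892\right) + 190189 = -134539 + 190189 = 55650$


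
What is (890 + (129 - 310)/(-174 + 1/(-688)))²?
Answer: 11378296468133604/14331202369 ≈ 7.9395e+5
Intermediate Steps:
(890 + (129 - 310)/(-174 + 1/(-688)))² = (890 - 181/(-174 - 1/688))² = (890 - 181/(-119713/688))² = (890 - 181*(-688/119713))² = (890 + 124528/119713)² = (106669098/119713)² = 11378296468133604/14331202369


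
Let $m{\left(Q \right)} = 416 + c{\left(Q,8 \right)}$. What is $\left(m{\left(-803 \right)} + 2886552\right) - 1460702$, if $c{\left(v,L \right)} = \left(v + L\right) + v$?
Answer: $1424668$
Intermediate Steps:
$c{\left(v,L \right)} = L + 2 v$ ($c{\left(v,L \right)} = \left(L + v\right) + v = L + 2 v$)
$m{\left(Q \right)} = 424 + 2 Q$ ($m{\left(Q \right)} = 416 + \left(8 + 2 Q\right) = 424 + 2 Q$)
$\left(m{\left(-803 \right)} + 2886552\right) - 1460702 = \left(\left(424 + 2 \left(-803\right)\right) + 2886552\right) - 1460702 = \left(\left(424 - 1606\right) + 2886552\right) - 1460702 = \left(-1182 + 2886552\right) - 1460702 = 2885370 - 1460702 = 1424668$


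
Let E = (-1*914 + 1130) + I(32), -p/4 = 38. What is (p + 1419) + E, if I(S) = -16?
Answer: 1467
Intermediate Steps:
p = -152 (p = -4*38 = -152)
E = 200 (E = (-1*914 + 1130) - 16 = (-914 + 1130) - 16 = 216 - 16 = 200)
(p + 1419) + E = (-152 + 1419) + 200 = 1267 + 200 = 1467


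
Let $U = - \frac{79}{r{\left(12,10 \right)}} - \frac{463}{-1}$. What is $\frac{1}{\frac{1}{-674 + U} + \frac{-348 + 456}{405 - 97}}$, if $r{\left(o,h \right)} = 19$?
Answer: $\frac{44968}{15559} \approx 2.8902$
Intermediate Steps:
$U = \frac{8718}{19}$ ($U = - \frac{79}{19} - \frac{463}{-1} = \left(-79\right) \frac{1}{19} - -463 = - \frac{79}{19} + 463 = \frac{8718}{19} \approx 458.84$)
$\frac{1}{\frac{1}{-674 + U} + \frac{-348 + 456}{405 - 97}} = \frac{1}{\frac{1}{-674 + \frac{8718}{19}} + \frac{-348 + 456}{405 - 97}} = \frac{1}{\frac{1}{- \frac{4088}{19}} + \frac{108}{308}} = \frac{1}{- \frac{19}{4088} + 108 \cdot \frac{1}{308}} = \frac{1}{- \frac{19}{4088} + \frac{27}{77}} = \frac{1}{\frac{15559}{44968}} = \frac{44968}{15559}$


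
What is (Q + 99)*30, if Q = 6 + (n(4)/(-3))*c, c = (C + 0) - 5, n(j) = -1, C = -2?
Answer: 3080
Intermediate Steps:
c = -7 (c = (-2 + 0) - 5 = -2 - 5 = -7)
Q = 11/3 (Q = 6 - 1/(-3)*(-7) = 6 - 1*(-1/3)*(-7) = 6 + (1/3)*(-7) = 6 - 7/3 = 11/3 ≈ 3.6667)
(Q + 99)*30 = (11/3 + 99)*30 = (308/3)*30 = 3080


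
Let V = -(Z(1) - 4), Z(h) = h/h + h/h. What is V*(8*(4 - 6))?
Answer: -32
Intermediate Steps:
Z(h) = 2 (Z(h) = 1 + 1 = 2)
V = 2 (V = -(2 - 4) = -1*(-2) = 2)
V*(8*(4 - 6)) = 2*(8*(4 - 6)) = 2*(8*(-2)) = 2*(-16) = -32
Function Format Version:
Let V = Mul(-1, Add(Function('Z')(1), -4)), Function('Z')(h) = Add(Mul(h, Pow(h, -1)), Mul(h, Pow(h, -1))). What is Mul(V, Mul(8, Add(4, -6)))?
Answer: -32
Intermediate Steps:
Function('Z')(h) = 2 (Function('Z')(h) = Add(1, 1) = 2)
V = 2 (V = Mul(-1, Add(2, -4)) = Mul(-1, -2) = 2)
Mul(V, Mul(8, Add(4, -6))) = Mul(2, Mul(8, Add(4, -6))) = Mul(2, Mul(8, -2)) = Mul(2, -16) = -32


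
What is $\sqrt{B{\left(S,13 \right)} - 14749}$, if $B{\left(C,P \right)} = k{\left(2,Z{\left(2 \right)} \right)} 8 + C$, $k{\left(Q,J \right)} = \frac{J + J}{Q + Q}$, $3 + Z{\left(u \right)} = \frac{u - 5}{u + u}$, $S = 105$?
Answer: $i \sqrt{14659} \approx 121.07 i$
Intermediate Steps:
$Z{\left(u \right)} = -3 + \frac{-5 + u}{2 u}$ ($Z{\left(u \right)} = -3 + \frac{u - 5}{u + u} = -3 + \frac{-5 + u}{2 u}$)
$k{\left(Q,J \right)} = \frac{J}{Q}$ ($k{\left(Q,J \right)} = \frac{2 J}{2 Q} = 2 J \frac{1}{2 Q} = \frac{J}{Q}$)
$B{\left(C,P \right)} = -15 + C$ ($B{\left(C,P \right)} = \frac{\frac{5}{2} \cdot \frac{1}{2} \left(-1 - 2\right)}{2} \cdot 8 + C = \frac{5}{2} \cdot \frac{1}{2} \left(-1 - 2\right) \frac{1}{2} \cdot 8 + C = \frac{5}{2} \cdot \frac{1}{2} \left(-3\right) \frac{1}{2} \cdot 8 + C = \left(- \frac{15}{4}\right) \frac{1}{2} \cdot 8 + C = \left(- \frac{15}{8}\right) 8 + C = -15 + C$)
$\sqrt{B{\left(S,13 \right)} - 14749} = \sqrt{\left(-15 + 105\right) - 14749} = \sqrt{90 - 14749} = \sqrt{-14659} = i \sqrt{14659}$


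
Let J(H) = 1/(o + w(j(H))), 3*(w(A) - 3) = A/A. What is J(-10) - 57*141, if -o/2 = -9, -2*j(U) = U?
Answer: -514365/64 ≈ -8037.0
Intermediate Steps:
j(U) = -U/2
w(A) = 10/3 (w(A) = 3 + (A/A)/3 = 3 + (⅓)*1 = 3 + ⅓ = 10/3)
o = 18 (o = -2*(-9) = 18)
J(H) = 3/64 (J(H) = 1/(18 + 10/3) = 1/(64/3) = 3/64)
J(-10) - 57*141 = 3/64 - 57*141 = 3/64 - 8037 = -514365/64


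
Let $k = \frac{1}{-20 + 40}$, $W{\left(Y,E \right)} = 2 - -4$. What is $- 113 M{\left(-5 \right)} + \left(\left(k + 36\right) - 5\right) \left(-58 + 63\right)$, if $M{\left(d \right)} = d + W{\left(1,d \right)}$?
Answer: $\frac{169}{4} \approx 42.25$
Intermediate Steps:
$W{\left(Y,E \right)} = 6$ ($W{\left(Y,E \right)} = 2 + 4 = 6$)
$k = \frac{1}{20} \approx 0.05$
$M{\left(d \right)} = 6 + d$ ($M{\left(d \right)} = d + 6 = 6 + d$)
$- 113 M{\left(-5 \right)} + \left(\left(k + 36\right) - 5\right) \left(-58 + 63\right) = - 113 \left(6 - 5\right) + \left(\left(\frac{1}{20} + 36\right) - 5\right) \left(-58 + 63\right) = \left(-113\right) 1 + \left(\frac{721}{20} - 5\right) 5 = -113 + \frac{621}{20} \cdot 5 = -113 + \frac{621}{4} = \frac{169}{4}$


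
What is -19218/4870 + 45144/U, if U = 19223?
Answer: -74788167/46808005 ≈ -1.5978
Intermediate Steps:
-19218/4870 + 45144/U = -19218/4870 + 45144/19223 = -19218*1/4870 + 45144*(1/19223) = -9609/2435 + 45144/19223 = -74788167/46808005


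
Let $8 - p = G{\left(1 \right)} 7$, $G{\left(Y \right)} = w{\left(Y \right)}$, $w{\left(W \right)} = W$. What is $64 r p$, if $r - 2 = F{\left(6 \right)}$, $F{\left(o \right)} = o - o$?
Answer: $128$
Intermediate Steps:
$F{\left(o \right)} = 0$
$r = 2$ ($r = 2 + 0 = 2$)
$G{\left(Y \right)} = Y$
$p = 1$ ($p = 8 - 1 \cdot 7 = 8 - 7 = 1$)
$64 r p = 64 \cdot 2 \cdot 1 = 128 \cdot 1 = 128$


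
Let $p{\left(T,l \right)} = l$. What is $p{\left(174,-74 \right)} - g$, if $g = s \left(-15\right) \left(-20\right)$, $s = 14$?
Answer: $-4274$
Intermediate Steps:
$g = 4200$ ($g = 14 \left(-15\right) \left(-20\right) = \left(-210\right) \left(-20\right) = 4200$)
$p{\left(174,-74 \right)} - g = -74 - 4200 = -4274$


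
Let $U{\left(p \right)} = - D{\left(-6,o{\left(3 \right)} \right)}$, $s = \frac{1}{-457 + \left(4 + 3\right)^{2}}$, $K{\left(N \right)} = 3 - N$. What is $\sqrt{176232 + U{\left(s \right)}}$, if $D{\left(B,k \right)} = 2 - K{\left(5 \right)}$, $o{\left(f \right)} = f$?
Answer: $2 \sqrt{44057} \approx 419.8$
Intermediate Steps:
$D{\left(B,k \right)} = 4$ ($D{\left(B,k \right)} = 2 - \left(3 - 5\right) = 2 - -2 = 2 + 2 = 4$)
$s = - \frac{1}{408}$ ($s = \frac{1}{-457 + 7^{2}} = \frac{1}{-457 + 49} = \frac{1}{-408} = - \frac{1}{408} \approx -0.002451$)
$U{\left(p \right)} = -4$ ($U{\left(p \right)} = \left(-1\right) 4 = -4$)
$\sqrt{176232 + U{\left(s \right)}} = \sqrt{176232 - 4} = \sqrt{176228} = 2 \sqrt{44057}$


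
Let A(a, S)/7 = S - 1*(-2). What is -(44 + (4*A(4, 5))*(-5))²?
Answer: -876096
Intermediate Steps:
A(a, S) = 14 + 7*S (A(a, S) = 7*(S - 1*(-2)) = 7*(S + 2) = 7*(2 + S) = 14 + 7*S)
-(44 + (4*A(4, 5))*(-5))² = -(44 + (4*(14 + 7*5))*(-5))² = -(44 + (4*(14 + 35))*(-5))² = -(44 + (4*49)*(-5))² = -(44 + 196*(-5))² = -(44 - 980)² = -1*(-936)² = -1*876096 = -876096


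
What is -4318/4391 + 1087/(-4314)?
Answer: -23400869/18942774 ≈ -1.2353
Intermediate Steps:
-4318/4391 + 1087/(-4314) = -4318*1/4391 + 1087*(-1/4314) = -4318/4391 - 1087/4314 = -23400869/18942774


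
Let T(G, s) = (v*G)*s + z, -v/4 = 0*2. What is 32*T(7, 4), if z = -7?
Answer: -224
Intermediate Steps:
v = 0 (v = -0*2 = -4*0 = 0)
T(G, s) = -7 (T(G, s) = (0*G)*s - 7 = 0*s - 7 = 0 - 7 = -7)
32*T(7, 4) = 32*(-7) = -224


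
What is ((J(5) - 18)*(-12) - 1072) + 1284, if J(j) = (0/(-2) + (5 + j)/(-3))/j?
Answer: 436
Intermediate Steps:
J(j) = (-5/3 - j/3)/j (J(j) = (0*(-½) + (5 + j)*(-⅓))/j = (0 + (-5/3 - j/3))/j = (-5/3 - j/3)/j)
((J(5) - 18)*(-12) - 1072) + 1284 = (((⅓)*(-5 - 1*5)/5 - 18)*(-12) - 1072) + 1284 = (((⅓)*(⅕)*(-5 - 5) - 18)*(-12) - 1072) + 1284 = (((⅓)*(⅕)*(-10) - 18)*(-12) - 1072) + 1284 = ((-⅔ - 18)*(-12) - 1072) + 1284 = (-56/3*(-12) - 1072) + 1284 = (224 - 1072) + 1284 = -848 + 1284 = 436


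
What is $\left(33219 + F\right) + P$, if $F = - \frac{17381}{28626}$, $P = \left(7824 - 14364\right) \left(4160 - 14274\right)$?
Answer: $\frac{145725670021}{2202} \approx 6.6179 \cdot 10^{7}$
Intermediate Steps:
$P = 66145560$ ($P = \left(-6540\right) \left(-10114\right) = 66145560$)
$F = - \frac{1337}{2202}$ ($F = \left(-17381\right) \frac{1}{28626} = - \frac{1337}{2202} \approx -0.60717$)
$\left(33219 + F\right) + P = \left(33219 - \frac{1337}{2202}\right) + 66145560 = \frac{73146901}{2202} + 66145560 = \frac{145725670021}{2202}$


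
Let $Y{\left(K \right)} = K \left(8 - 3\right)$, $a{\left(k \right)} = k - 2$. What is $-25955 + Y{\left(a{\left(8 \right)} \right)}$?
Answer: $-25925$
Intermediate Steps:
$a{\left(k \right)} = -2 + k$
$Y{\left(K \right)} = 5 K$ ($Y{\left(K \right)} = K 5 = 5 K$)
$-25955 + Y{\left(a{\left(8 \right)} \right)} = -25955 + 5 \left(-2 + 8\right) = -25955 + 5 \cdot 6 = -25955 + 30 = -25925$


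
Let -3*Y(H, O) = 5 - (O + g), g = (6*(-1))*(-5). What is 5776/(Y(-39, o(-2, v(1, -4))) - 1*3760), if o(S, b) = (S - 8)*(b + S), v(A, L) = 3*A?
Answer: -5776/3755 ≈ -1.5382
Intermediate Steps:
o(S, b) = (-8 + S)*(S + b)
g = 30 (g = -6*(-5) = 30)
Y(H, O) = 25/3 + O/3 (Y(H, O) = -(5 - (O + 30))/3 = -(5 - (30 + O))/3 = -(5 + (-30 - O))/3 = -(-25 - O)/3 = 25/3 + O/3)
5776/(Y(-39, o(-2, v(1, -4))) - 1*3760) = 5776/((25/3 + ((-2)**2 - 8*(-2) - 24 - 6)/3) - 1*3760) = 5776/((25/3 + (4 + 16 - 8*3 - 2*3)/3) - 3760) = 5776/((25/3 + (4 + 16 - 24 - 6)/3) - 3760) = 5776/((25/3 + (1/3)*(-10)) - 3760) = 5776/((25/3 - 10/3) - 3760) = 5776/(5 - 3760) = 5776/(-3755) = 5776*(-1/3755) = -5776/3755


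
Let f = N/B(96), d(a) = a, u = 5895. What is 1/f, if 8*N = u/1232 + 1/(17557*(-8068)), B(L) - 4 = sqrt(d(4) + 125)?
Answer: 1396101177856/208756504447 + 349025294464*sqrt(129)/208756504447 ≈ 25.677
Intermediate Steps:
B(L) = 4 + sqrt(129) (B(L) = 4 + sqrt(4 + 125) = 4 + sqrt(129))
N = 208756504447/349025294464 (N = (5895/1232 + 1/(17557*(-8068)))/8 = (5895*(1/1232) + (1/17557)*(-1/8068))/8 = (5895/1232 - 1/141649876)/8 = (1/8)*(208756504447/43628161808) = 208756504447/349025294464 ≈ 0.59811)
f = 208756504447/(349025294464*(4 + sqrt(129))) ≈ 0.038945
1/f = 1/(-208756504447/9859964568608 + 208756504447*sqrt(129)/39439858274432)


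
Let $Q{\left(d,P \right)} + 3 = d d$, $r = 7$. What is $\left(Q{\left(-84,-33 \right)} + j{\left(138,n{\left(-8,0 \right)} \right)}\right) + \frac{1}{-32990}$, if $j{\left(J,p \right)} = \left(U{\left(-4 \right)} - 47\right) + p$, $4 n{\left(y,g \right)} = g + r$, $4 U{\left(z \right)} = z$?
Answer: $\frac{462305363}{65980} \approx 7006.8$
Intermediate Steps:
$U{\left(z \right)} = \frac{z}{4}$
$n{\left(y,g \right)} = \frac{7}{4} + \frac{g}{4}$ ($n{\left(y,g \right)} = \frac{g + 7}{4} = \frac{7 + g}{4} = \frac{7}{4} + \frac{g}{4}$)
$j{\left(J,p \right)} = -48 + p$ ($j{\left(J,p \right)} = \left(\frac{1}{4} \left(-4\right) - 47\right) + p = \left(-1 - 47\right) + p = -48 + p$)
$Q{\left(d,P \right)} = -3 + d^{2}$ ($Q{\left(d,P \right)} = -3 + d d = -3 + d^{2}$)
$\left(Q{\left(-84,-33 \right)} + j{\left(138,n{\left(-8,0 \right)} \right)}\right) + \frac{1}{-32990} = \left(\left(-3 + \left(-84\right)^{2}\right) + \left(-48 + \left(\frac{7}{4} + \frac{1}{4} \cdot 0\right)\right)\right) + \frac{1}{-32990} = \left(\left(-3 + 7056\right) + \left(-48 + \left(\frac{7}{4} + 0\right)\right)\right) - \frac{1}{32990} = \left(7053 + \left(-48 + \frac{7}{4}\right)\right) - \frac{1}{32990} = \left(7053 - \frac{185}{4}\right) - \frac{1}{32990} = \frac{28027}{4} - \frac{1}{32990} = \frac{462305363}{65980}$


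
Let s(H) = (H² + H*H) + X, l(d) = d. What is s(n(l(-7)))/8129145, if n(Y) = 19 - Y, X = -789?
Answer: 563/8129145 ≈ 6.9257e-5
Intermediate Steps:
s(H) = -789 + 2*H² (s(H) = (H² + H*H) - 789 = (H² + H²) - 789 = 2*H² - 789 = -789 + 2*H²)
s(n(l(-7)))/8129145 = (-789 + 2*(19 - 1*(-7))²)/8129145 = (-789 + 2*(19 + 7)²)*(1/8129145) = (-789 + 2*26²)*(1/8129145) = (-789 + 2*676)*(1/8129145) = (-789 + 1352)*(1/8129145) = 563*(1/8129145) = 563/8129145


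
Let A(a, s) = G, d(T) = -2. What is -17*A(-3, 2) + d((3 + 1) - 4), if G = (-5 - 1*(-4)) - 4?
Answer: 83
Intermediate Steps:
G = -5 (G = (-5 + 4) - 4 = -1 - 4 = -5)
A(a, s) = -5
-17*A(-3, 2) + d((3 + 1) - 4) = -17*(-5) - 2 = 85 - 2 = 83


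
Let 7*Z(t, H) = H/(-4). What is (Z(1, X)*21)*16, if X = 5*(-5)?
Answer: 300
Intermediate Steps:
X = -25
Z(t, H) = -H/28 (Z(t, H) = (H/(-4))/7 = (H*(-1/4))/7 = (-H/4)/7 = -H/28)
(Z(1, X)*21)*16 = (-1/28*(-25)*21)*16 = ((25/28)*21)*16 = (75/4)*16 = 300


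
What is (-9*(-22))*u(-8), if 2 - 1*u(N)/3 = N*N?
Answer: -36828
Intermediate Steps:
u(N) = 6 - 3*N**2 (u(N) = 6 - 3*N*N = 6 - 3*N**2)
(-9*(-22))*u(-8) = (-9*(-22))*(6 - 3*(-8)**2) = 198*(6 - 3*64) = 198*(6 - 192) = 198*(-186) = -36828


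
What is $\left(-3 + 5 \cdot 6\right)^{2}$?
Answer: $729$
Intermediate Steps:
$\left(-3 + 5 \cdot 6\right)^{2} = \left(-3 + 30\right)^{2} = 27^{2} = 729$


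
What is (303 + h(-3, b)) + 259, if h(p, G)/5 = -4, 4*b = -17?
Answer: 542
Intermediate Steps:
b = -17/4 (b = (¼)*(-17) = -17/4 ≈ -4.2500)
h(p, G) = -20 (h(p, G) = 5*(-4) = -20)
(303 + h(-3, b)) + 259 = (303 - 20) + 259 = 283 + 259 = 542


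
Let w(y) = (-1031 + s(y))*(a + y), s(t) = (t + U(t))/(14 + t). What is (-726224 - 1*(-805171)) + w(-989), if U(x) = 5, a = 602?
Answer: 155204864/325 ≈ 4.7755e+5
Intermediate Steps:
s(t) = (5 + t)/(14 + t) (s(t) = (t + 5)/(14 + t) = (5 + t)/(14 + t))
w(y) = (-1031 + (5 + y)/(14 + y))*(602 + y)
(-726224 - 1*(-805171)) + w(-989) = (-726224 - 1*(-805171)) + (-8686258 - 634489*(-989) - 1030*(-989)**2)/(14 - 989) = (-726224 + 805171) + (-8686258 + 627509621 - 1030*978121)/(-975) = 78947 - (-8686258 + 627509621 - 1007464630)/975 = 78947 - 1/975*(-388641267) = 78947 + 129547089/325 = 155204864/325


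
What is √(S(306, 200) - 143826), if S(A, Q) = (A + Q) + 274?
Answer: 9*I*√1766 ≈ 378.21*I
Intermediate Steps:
S(A, Q) = 274 + A + Q
√(S(306, 200) - 143826) = √((274 + 306 + 200) - 143826) = √(780 - 143826) = √(-143046) = 9*I*√1766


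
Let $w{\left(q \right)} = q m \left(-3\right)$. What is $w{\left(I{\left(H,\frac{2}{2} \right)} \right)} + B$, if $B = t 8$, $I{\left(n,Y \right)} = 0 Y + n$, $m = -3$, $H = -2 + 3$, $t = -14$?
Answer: $-103$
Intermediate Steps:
$H = 1$
$I{\left(n,Y \right)} = n$ ($I{\left(n,Y \right)} = 0 + n = n$)
$B = -112$ ($B = \left(-14\right) 8 = -112$)
$w{\left(q \right)} = 9 q$ ($w{\left(q \right)} = q \left(-3\right) \left(-3\right) = - 3 q \left(-3\right) = 9 q$)
$w{\left(I{\left(H,\frac{2}{2} \right)} \right)} + B = 9 \cdot 1 - 112 = 9 - 112 = -103$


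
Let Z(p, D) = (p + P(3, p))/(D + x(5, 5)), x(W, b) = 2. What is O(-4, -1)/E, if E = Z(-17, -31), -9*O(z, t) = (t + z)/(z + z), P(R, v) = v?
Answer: -145/2448 ≈ -0.059232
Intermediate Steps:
O(z, t) = -(t + z)/(18*z) (O(z, t) = -(t + z)/(9*(z + z)) = -(t + z)/(9*(2*z)) = -(t + z)*1/(2*z)/9 = -(t + z)/(18*z))
Z(p, D) = 2*p/(2 + D) (Z(p, D) = (p + p)/(D + 2) = (2*p)/(2 + D) = 2*p/(2 + D))
E = 34/29 (E = 2*(-17)/(2 - 31) = 2*(-17)/(-29) = 2*(-17)*(-1/29) = 34/29 ≈ 1.1724)
O(-4, -1)/E = ((1/18)*(-1*(-1) - 1*(-4))/(-4))/(34/29) = ((1/18)*(-¼)*(1 + 4))*(29/34) = ((1/18)*(-¼)*5)*(29/34) = -5/72*29/34 = -145/2448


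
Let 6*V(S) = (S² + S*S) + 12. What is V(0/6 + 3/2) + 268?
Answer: 1083/4 ≈ 270.75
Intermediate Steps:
V(S) = 2 + S²/3 (V(S) = ((S² + S*S) + 12)/6 = ((S² + S²) + 12)/6 = (2*S² + 12)/6 = (12 + 2*S²)/6 = 2 + S²/3)
V(0/6 + 3/2) + 268 = (2 + (0/6 + 3/2)²/3) + 268 = (2 + (0*(⅙) + 3*(½))²/3) + 268 = (2 + (0 + 3/2)²/3) + 268 = (2 + (3/2)²/3) + 268 = (2 + (⅓)*(9/4)) + 268 = (2 + ¾) + 268 = 11/4 + 268 = 1083/4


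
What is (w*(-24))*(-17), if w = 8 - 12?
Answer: -1632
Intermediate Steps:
w = -4
(w*(-24))*(-17) = -4*(-24)*(-17) = 96*(-17) = -1632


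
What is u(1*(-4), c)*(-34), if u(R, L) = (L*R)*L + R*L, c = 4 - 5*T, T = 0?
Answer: 2720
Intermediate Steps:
c = 4 (c = 4 - 5*0 = 4 + 0 = 4)
u(R, L) = L*R + R*L**2 (u(R, L) = R*L**2 + L*R = L*R + R*L**2)
u(1*(-4), c)*(-34) = (4*(1*(-4))*(1 + 4))*(-34) = (4*(-4)*5)*(-34) = -80*(-34) = 2720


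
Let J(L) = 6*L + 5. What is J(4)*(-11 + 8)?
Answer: -87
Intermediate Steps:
J(L) = 5 + 6*L
J(4)*(-11 + 8) = (5 + 6*4)*(-11 + 8) = (5 + 24)*(-3) = 29*(-3) = -87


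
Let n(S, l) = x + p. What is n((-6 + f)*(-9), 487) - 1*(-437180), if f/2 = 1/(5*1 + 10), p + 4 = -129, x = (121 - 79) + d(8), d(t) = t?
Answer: 437097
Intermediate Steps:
x = 50 (x = (121 - 79) + 8 = 42 + 8 = 50)
p = -133 (p = -4 - 129 = -133)
f = 2/15 (f = 2/(5*1 + 10) = 2/(5 + 10) = 2/15 ≈ 0.13333)
n(S, l) = -83 (n(S, l) = 50 - 133 = -83)
n((-6 + f)*(-9), 487) - 1*(-437180) = -83 - 1*(-437180) = -83 + 437180 = 437097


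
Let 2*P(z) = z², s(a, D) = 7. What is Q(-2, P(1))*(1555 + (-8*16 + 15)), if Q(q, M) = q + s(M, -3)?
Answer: 7210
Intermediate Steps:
P(z) = z²/2
Q(q, M) = 7 + q (Q(q, M) = q + 7 = 7 + q)
Q(-2, P(1))*(1555 + (-8*16 + 15)) = (7 - 2)*(1555 + (-8*16 + 15)) = 5*(1555 + (-128 + 15)) = 5*(1555 - 113) = 5*1442 = 7210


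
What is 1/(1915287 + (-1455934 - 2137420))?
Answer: -1/1678067 ≈ -5.9592e-7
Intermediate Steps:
1/(1915287 + (-1455934 - 2137420)) = 1/(1915287 - 3593354) = 1/(-1678067) = -1/1678067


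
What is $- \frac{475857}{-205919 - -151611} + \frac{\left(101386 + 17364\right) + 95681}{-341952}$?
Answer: $\frac{12589577843}{1547560768} \approx 8.1351$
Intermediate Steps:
$- \frac{475857}{-205919 - -151611} + \frac{\left(101386 + 17364\right) + 95681}{-341952} = - \frac{475857}{-205919 + 151611} + \left(118750 + 95681\right) \left(- \frac{1}{341952}\right) = - \frac{475857}{-54308} + 214431 \left(- \frac{1}{341952}\right) = \left(-475857\right) \left(- \frac{1}{54308}\right) - \frac{71477}{113984} = \frac{475857}{54308} - \frac{71477}{113984} = \frac{12589577843}{1547560768}$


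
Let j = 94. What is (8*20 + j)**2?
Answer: 64516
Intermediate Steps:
(8*20 + j)**2 = (8*20 + 94)**2 = (160 + 94)**2 = 254**2 = 64516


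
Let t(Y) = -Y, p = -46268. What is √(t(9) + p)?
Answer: I*√46277 ≈ 215.12*I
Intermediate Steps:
√(t(9) + p) = √(-1*9 - 46268) = √(-9 - 46268) = √(-46277) = I*√46277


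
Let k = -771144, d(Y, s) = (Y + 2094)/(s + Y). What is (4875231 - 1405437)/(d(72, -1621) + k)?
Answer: -895785151/199084037 ≈ -4.4995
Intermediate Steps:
d(Y, s) = (2094 + Y)/(Y + s)
(4875231 - 1405437)/(d(72, -1621) + k) = (4875231 - 1405437)/((2094 + 72)/(72 - 1621) - 771144) = 3469794/(2166/(-1549) - 771144) = 3469794/(-1/1549*2166 - 771144) = 3469794/(-2166/1549 - 771144) = 3469794/(-1194504222/1549) = 3469794*(-1549/1194504222) = -895785151/199084037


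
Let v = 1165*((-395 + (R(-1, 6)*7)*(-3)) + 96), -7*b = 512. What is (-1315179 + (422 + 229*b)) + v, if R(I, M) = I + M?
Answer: -12615167/7 ≈ -1.8022e+6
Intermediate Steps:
b = -512/7 (b = -1/7*512 = -512/7 ≈ -73.143)
v = -470660 (v = 1165*((-395 + ((-1 + 6)*7)*(-3)) + 96) = 1165*((-395 + (5*7)*(-3)) + 96) = 1165*((-395 + 35*(-3)) + 96) = 1165*((-395 - 105) + 96) = 1165*(-500 + 96) = 1165*(-404) = -470660)
(-1315179 + (422 + 229*b)) + v = (-1315179 + (422 + 229*(-512/7))) - 470660 = (-1315179 + (422 - 117248/7)) - 470660 = (-1315179 - 114294/7) - 470660 = -9320547/7 - 470660 = -12615167/7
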